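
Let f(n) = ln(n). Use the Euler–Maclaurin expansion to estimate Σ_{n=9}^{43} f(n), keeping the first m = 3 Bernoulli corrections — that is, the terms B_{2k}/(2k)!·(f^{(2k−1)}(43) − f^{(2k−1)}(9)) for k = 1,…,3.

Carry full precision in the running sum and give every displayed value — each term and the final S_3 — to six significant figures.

Integral: ∫_9^43 ln(x) dx = 107.957.
½[f(9) + f(43)] = ½[2.19722 + 3.76120] = 2.97921.
So far: 110.936.
k=1: B_{2}/(2)! × [f^{(1)}(43) − f^{(1)}(9)] = 1/12 × (0.0232558 − 0.111111) = -0.00732127.
Partial sum through k=1: 110.928.
k=2: B_{4}/(4)! × [f^{(3)}(43) − f^{(3)}(9)] = −1/720 × (2.51550e-05 − 0.00274348) = 3.77546e-06.
Partial sum through k=2: 110.928.
k=3: B_{6}/(6)! × [f^{(5)}(43) − f^{(5)}(9)] = 1/30240 × (1.63256e-07 − 0.000406442) = -1.34351e-08.

S_3 ≈ 110.928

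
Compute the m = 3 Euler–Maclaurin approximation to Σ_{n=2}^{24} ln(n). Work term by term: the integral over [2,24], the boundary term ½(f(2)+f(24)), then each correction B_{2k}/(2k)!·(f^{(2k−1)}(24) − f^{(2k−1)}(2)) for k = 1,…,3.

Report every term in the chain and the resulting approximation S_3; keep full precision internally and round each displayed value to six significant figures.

S_3 ≈ 54.7847

The integral term ∫_2^24 ln(x) dx = 52.8870.
Endpoint term: (f(2) + f(24))/2 = (0.693147 + 3.17805)/2 = 1.93560.
So far: 54.8226.
k=1: B_{2}/(2)! × [f^{(1)}(24) − f^{(1)}(2)] = 1/12 × (0.0416667 − 0.500000) = -0.0381944.
Running total after k=1: 54.7844.
k=2: B_{4}/(4)! × [f^{(3)}(24) − f^{(3)}(2)] = −1/720 × (0.000144676 − 0.250000) = 0.000347021.
Running total after k=2: 54.7848.
k=3: B_{6}/(6)! × [f^{(5)}(24) − f^{(5)}(2)] = 1/30240 × (3.01408e-06 − 0.750000) = -2.48015e-05.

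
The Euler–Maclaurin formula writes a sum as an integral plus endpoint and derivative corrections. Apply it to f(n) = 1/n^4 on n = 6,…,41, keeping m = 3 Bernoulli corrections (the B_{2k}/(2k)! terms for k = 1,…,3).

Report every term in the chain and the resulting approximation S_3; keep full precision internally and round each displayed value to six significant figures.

S_3 ≈ 0.00196664

Integral: ∫_6^41 1/x^4 dx = 0.00153837.
Boundary: ½(f(6) + f(41)) = ½(0.000771605 + 3.53887e-07) = 0.000385979.
Integral + boundary = 0.00192435.
k=1: B_{2}/(2)! × [f^{(1)}(41) − f^{(1)}(6)] = 1/12 × (-3.45256e-08 − (-0.000514403)) = 4.28641e-05.
Running total after k=1: 0.00196722.
k=2: B_{4}/(4)! × [f^{(3)}(41) − f^{(3)}(6)] = −1/720 × (-6.16161e-10 − (-0.000428669)) = -5.95373e-07.
Running total after k=2: 0.00196662.
k=3: B_{6}/(6)! × [f^{(5)}(41) − f^{(5)}(6)] = 1/30240 × (-2.05265e-11 − (-0.000666819)) = 2.20509e-08.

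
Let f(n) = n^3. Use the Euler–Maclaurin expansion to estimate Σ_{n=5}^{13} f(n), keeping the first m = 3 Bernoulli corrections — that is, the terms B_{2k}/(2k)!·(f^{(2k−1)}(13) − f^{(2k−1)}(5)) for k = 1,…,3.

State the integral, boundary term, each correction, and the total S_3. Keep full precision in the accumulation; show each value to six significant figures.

S_3 ≈ 8181.00

∫_5^13 x^3 dx evaluates to 6984.00.
Endpoint term: (f(5) + f(13))/2 = (125.000 + 2197.00)/2 = 1161.00.
So far: 8145.00.
Correction k=1: B_{2}/2! · (f^{(1)}(13) − f^{(1)}(5)) = 1/12 · (507.000 − 75.0000) = 36.0000.
Running total after k=1: 8181.00.
Correction k=2: B_{4}/4! · (f^{(3)}(13) − f^{(3)}(5)) = −1/720 · (6.00000 − 6.00000) = 0.00000.
Running total after k=2: 8181.00.
Correction k=3: B_{6}/6! · (f^{(5)}(13) − f^{(5)}(5)) = 1/30240 · (0.00000 − 0.00000) = 0.00000.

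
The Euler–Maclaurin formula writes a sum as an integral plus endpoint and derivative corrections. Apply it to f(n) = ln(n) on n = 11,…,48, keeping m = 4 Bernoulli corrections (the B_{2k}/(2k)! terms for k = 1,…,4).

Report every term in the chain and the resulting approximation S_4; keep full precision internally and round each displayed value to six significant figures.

S_4 ≈ 125.570

The integral term ∫_11^48 ln(x) dx = 122.441.
½[f(11) + f(48)] = ½[2.39790 + 3.87120] = 3.13455.
Running total after boundary: 125.575.
Order-1 term: 1/12 · (0.0208333 − 0.0909091) = -0.00583965.
After k=1: 125.570.
Order-2 term: −1/720 · (1.80845e-05 − 0.00150263) = 2.06187e-06.
After k=2: 125.570.
Order-3 term: 1/30240 · (9.41901e-08 − 0.000149021) = -4.92483e-09.
After k=3: 125.570.
Order-4 term: −1/1209600 · (1.22643e-09 − 3.69474e-05) = 3.05441e-11.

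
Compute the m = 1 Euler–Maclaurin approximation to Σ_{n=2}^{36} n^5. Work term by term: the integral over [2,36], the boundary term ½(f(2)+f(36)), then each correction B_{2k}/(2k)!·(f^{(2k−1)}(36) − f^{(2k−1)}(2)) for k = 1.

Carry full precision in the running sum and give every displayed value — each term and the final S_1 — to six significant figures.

∫_2^36 x^5 dx evaluates to 3.62797e+08.
½[f(2) + f(36)] = ½[32.0000 + 6.04662e+07] = 3.02331e+07.
Integral + boundary = 3.93030e+08.
k=1: B_{2}/(2)! × [f^{(1)}(36) − f^{(1)}(2)] = 1/12 × (8.39808e+06 − 80.0000) = 699833.

S_1 ≈ 3.93730e+08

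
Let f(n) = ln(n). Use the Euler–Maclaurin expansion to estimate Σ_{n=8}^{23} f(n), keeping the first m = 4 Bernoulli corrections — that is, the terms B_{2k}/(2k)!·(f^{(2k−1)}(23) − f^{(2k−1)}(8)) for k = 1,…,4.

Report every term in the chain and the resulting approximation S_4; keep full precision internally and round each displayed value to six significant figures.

S_4 ≈ 43.0815

Integral: ∫_8^23 ln(x) dx = 40.4808.
½[f(8) + f(23)] = ½[2.07944 + 3.13549] = 2.60747.
Running total after boundary: 43.0883.
Correction k=1: B_{2}/2! · (f^{(1)}(23) − f^{(1)}(8)) = 1/12 · (0.0434783 − 0.125000) = -0.00679348.
Partial sum through k=1: 43.0815.
Correction k=2: B_{4}/4! · (f^{(3)}(23) − f^{(3)}(8)) = −1/720 · (0.000164379 − 0.00390625) = 5.19704e-06.
Partial sum through k=2: 43.0815.
Correction k=3: B_{6}/6! · (f^{(5)}(23) − f^{(5)}(8)) = 1/30240 · (3.72883e-06 − 0.000732422) = -2.40970e-08.
Partial sum through k=3: 43.0815.
Correction k=4: B_{8}/8! · (f^{(7)}(23) − f^{(7)}(8)) = −1/1209600 · (2.11465e-07 − 0.000343323) = 2.83657e-10.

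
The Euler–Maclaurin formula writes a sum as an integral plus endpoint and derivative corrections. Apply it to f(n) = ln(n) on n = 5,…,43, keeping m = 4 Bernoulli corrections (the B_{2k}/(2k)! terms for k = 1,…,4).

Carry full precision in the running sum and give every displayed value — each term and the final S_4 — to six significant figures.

S_4 ≈ 118.355

∫_5^43 ln(x) dx evaluates to 115.684.
Endpoint term: (f(5) + f(43))/2 = (1.60944 + 3.76120)/2 = 2.68532.
Integral + boundary = 118.370.
k=1: B_{2}/(2)! × [f^{(1)}(43) − f^{(1)}(5)] = 1/12 × (0.0232558 − 0.200000) = -0.0147287.
Partial sum through k=1: 118.355.
k=2: B_{4}/(4)! × [f^{(3)}(43) − f^{(3)}(5)] = −1/720 × (2.51550e-05 − 0.0160000) = 2.21873e-05.
Partial sum through k=2: 118.355.
k=3: B_{6}/(6)! × [f^{(5)}(43) − f^{(5)}(5)] = 1/30240 × (1.63256e-07 − 0.00768000) = -2.53963e-07.
Partial sum through k=3: 118.355.
k=4: B_{8}/(8)! × [f^{(7)}(43) − f^{(7)}(5)] = −1/1209600 × (2.64883e-09 − 0.00921600) = 7.61905e-09.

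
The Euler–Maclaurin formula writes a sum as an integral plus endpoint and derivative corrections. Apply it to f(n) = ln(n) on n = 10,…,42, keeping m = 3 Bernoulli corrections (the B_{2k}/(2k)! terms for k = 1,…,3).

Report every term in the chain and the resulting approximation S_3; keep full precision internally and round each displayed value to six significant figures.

S_3 ≈ 104.970

Integral: ∫_10^42 ln(x) dx = 101.956.
Boundary: ½(f(10) + f(42)) = ½(2.30259 + 3.73767) = 3.02013.
Running total after boundary: 104.976.
Correction k=1: B_{2}/2! · (f^{(1)}(42) − f^{(1)}(10)) = 1/12 · (0.0238095 − 0.100000) = -0.00634921.
Partial sum through k=1: 104.970.
Correction k=2: B_{4}/4! · (f^{(3)}(42) − f^{(3)}(10)) = −1/720 · (2.69949e-05 − 0.00200000) = 2.74028e-06.
Partial sum through k=2: 104.970.
Correction k=3: B_{6}/6! · (f^{(5)}(42) − f^{(5)}(10)) = 1/30240 · (1.83639e-07 − 0.000240000) = -7.93044e-09.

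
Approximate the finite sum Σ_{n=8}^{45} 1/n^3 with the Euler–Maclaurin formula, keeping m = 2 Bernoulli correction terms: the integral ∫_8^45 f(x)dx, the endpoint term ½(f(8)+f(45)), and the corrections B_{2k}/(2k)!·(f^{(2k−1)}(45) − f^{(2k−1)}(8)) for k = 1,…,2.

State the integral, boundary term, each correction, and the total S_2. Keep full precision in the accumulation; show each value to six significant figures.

The integral term ∫_8^45 1/x^3 dx = 0.00756559.
½[f(8) + f(45)] = ½[0.00195312 + 1.09739e-05] = 0.000982049.
So far: 0.00854764.
k=1: B_{2}/(2)! × [f^{(1)}(45) − f^{(1)}(8)] = 1/12 × (-7.31596e-07 − (-0.000732422)) = 6.09742e-05.
After k=1: 0.00860861.
k=2: B_{4}/(4)! × [f^{(3)}(45) − f^{(3)}(8)] = −1/720 × (-7.22564e-09 − (-0.000228882)) = -3.17881e-07.

S_2 ≈ 0.00860829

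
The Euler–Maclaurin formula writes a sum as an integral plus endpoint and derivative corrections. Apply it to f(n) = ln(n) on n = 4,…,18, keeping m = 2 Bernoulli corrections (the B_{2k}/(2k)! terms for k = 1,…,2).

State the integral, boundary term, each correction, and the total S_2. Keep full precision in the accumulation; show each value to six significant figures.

S_2 ≈ 34.6037

The integral term ∫_4^18 ln(x) dx = 32.4815.
½[f(4) + f(18)] = ½[1.38629 + 2.89037] = 2.13833.
So far: 34.6198.
Order-1 term: 1/12 · (0.0555556 − 0.250000) = -0.0162037.
Partial sum through k=1: 34.6036.
Order-2 term: −1/720 · (0.000342936 − 0.0312500) = 4.29265e-05.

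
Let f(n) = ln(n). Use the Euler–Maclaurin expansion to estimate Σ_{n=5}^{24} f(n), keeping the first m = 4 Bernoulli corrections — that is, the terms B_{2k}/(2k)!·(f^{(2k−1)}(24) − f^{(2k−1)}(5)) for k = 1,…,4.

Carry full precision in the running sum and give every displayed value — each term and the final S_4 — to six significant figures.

S_4 ≈ 51.6067

Integral: ∫_5^24 ln(x) dx = 49.2261.
Boundary: ½(f(5) + f(24)) = ½(1.60944 + 3.17805) = 2.39375.
So far: 51.6198.
Order-1 term: 1/12 · (0.0416667 − 0.200000) = -0.0131944.
Partial sum through k=1: 51.6067.
Order-2 term: −1/720 · (0.000144676 − 0.0160000) = 2.20213e-05.
Partial sum through k=2: 51.6067.
Order-3 term: 1/30240 · (3.01408e-06 − 0.00768000) = -2.53869e-07.
Partial sum through k=3: 51.6067.
Order-4 term: −1/1209600 · (1.56983e-07 − 0.00921600) = 7.61892e-09.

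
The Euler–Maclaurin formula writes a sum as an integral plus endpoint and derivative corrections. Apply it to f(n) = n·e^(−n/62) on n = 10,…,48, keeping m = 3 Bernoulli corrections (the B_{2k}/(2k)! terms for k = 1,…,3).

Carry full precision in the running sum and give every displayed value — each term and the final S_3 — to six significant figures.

The integral term ∫_10^48 x·e^(−x/62) dx = 654.530.
½[f(10) + f(48)] = ½[8.51045 + 22.1316] = 15.3210.
Running total after boundary: 669.851.
Order-1 term: 1/12 · (0.104114 − 0.713780) = -0.0508055.
Partial sum through k=1: 669.800.
Order-2 term: −1/720 · (0.000266978 − 0.000628478) = 5.02083e-07.
Partial sum through k=2: 669.800.
Order-3 term: 1/30240 · (1.31861e-07 − 2.78686e-07) = -4.85534e-12.

S_3 ≈ 669.800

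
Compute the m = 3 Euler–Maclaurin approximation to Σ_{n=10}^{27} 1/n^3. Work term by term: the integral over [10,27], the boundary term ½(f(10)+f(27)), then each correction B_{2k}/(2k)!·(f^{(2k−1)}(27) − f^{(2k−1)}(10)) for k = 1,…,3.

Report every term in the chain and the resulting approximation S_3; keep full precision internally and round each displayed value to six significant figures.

Integral: ∫_10^27 1/x^3 dx = 0.00431413.
Endpoint term: (f(10) + f(27))/2 = (0.00100000 + 5.08053e-05)/2 = 0.000525403.
So far: 0.00483953.
k=1: B_{2}/(2)! × [f^{(1)}(27) − f^{(1)}(10)] = 1/12 × (-5.64503e-06 − (-0.000300000)) = 2.45296e-05.
Partial sum through k=1: 0.00486406.
k=2: B_{4}/(4)! × [f^{(3)}(27) − f^{(3)}(10)] = −1/720 × (-1.54870e-07 − (-6.00000e-05)) = -8.31182e-08.
Partial sum through k=2: 0.00486398.
k=3: B_{6}/(6)! × [f^{(5)}(27) − f^{(5)}(10)] = 1/30240 × (-8.92258e-09 − (-2.52000e-05)) = 8.33038e-10.

S_3 ≈ 0.00486398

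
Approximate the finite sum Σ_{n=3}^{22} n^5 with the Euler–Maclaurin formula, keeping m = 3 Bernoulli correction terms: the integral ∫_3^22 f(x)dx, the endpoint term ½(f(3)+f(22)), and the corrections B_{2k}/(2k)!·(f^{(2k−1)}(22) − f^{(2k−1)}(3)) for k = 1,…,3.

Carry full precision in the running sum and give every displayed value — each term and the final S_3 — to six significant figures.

∫_3^22 x^5 dx evaluates to 1.88965e+07.
Boundary: ½(f(3) + f(22)) = ½(243.000 + 5.15363e+06) = 2.57694e+06.
Integral + boundary = 2.14735e+07.
Order-1 term: 1/12 · (1.17128e+06 − 405.000) = 97572.9.
Partial sum through k=1: 2.15710e+07.
Order-2 term: −1/720 · (29040.0 − 540.000) = -39.5833.
Partial sum through k=2: 2.15710e+07.
Order-3 term: 1/30240 · (120.000 − 120.000) = 0.00000.

S_3 ≈ 2.15710e+07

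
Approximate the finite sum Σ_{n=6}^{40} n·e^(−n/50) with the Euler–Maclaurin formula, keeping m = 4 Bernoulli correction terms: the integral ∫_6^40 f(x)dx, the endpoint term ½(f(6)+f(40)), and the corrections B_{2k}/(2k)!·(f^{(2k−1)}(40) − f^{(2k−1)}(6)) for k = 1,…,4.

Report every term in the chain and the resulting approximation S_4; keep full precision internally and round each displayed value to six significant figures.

The integral term ∫_6^40 x·e^(−x/50) dx = 461.397.
Boundary: ½(f(6) + f(40)) = ½(5.32152 + 17.9732) = 11.6473.
So far: 473.044.
Correction k=1: B_{2}/2! · (f^{(1)}(40) − f^{(1)}(6)) = 1/12 · (0.0898658 − 0.780490) = -0.0575520.
Partial sum through k=1: 472.987.
Correction k=2: B_{4}/4! · (f^{(3)}(40) − f^{(3)}(6)) = −1/720 · (0.000395409 − 0.00102173) = 8.69893e-07.
Partial sum through k=2: 472.987.
Correction k=3: B_{6}/6! · (f^{(5)}(40) − f^{(5)}(6)) = 1/30240 · (3.01949e-07 − 6.92507e-07) = -1.29153e-11.
Partial sum through k=3: 472.987.
Correction k=4: B_{8}/8! · (f^{(7)}(40) − f^{(7)}(6)) = −1/1209600 · (1.78294e-10 − 3.90529e-10) = 1.75459e-16.

S_4 ≈ 472.987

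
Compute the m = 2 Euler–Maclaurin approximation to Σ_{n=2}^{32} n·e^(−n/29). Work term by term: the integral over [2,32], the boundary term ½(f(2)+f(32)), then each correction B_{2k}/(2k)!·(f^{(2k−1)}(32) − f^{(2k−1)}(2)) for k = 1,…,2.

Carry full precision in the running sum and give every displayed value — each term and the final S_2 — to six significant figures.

The integral term ∫_2^32 x·e^(−x/29) dx = 252.268.
Endpoint term: (f(2) + f(32))/2 = (1.86672 + 10.6152)/2 = 6.24096.
Running total after boundary: 258.509.
k=1: B_{2}/(2)! × [f^{(1)}(32) − f^{(1)}(2)] = 1/12 × (-0.0343164 − 0.868989) = -0.0752755.
Running total after k=1: 258.433.
k=2: B_{4}/(4)! × [f^{(3)}(32) − f^{(3)}(2)] = −1/720 × (0.000748079 − 0.00325292) = 3.47895e-06.

S_2 ≈ 258.433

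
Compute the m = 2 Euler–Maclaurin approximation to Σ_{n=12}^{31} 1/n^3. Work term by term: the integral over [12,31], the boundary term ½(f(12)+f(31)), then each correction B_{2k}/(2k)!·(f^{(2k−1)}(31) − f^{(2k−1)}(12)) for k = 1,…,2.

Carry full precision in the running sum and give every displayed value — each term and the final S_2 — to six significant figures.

S_2 ≈ 0.00326982

∫_12^31 1/x^3 dx evaluates to 0.00295193.
Endpoint term: (f(12) + f(31))/2 = (0.000578704 + 3.35672e-05)/2 = 0.000306135.
Integral + boundary = 0.00325807.
Correction k=1: B_{2}/2! · (f^{(1)}(31) − f^{(1)}(12)) = 1/12 · (-3.24844e-06 − (-0.000144676)) = 1.17856e-05.
Partial sum through k=1: 0.00326985.
Correction k=2: B_{4}/4! · (f^{(3)}(31) − f^{(3)}(12)) = −1/720 · (-6.76054e-08 − (-2.00939e-05)) = -2.78143e-08.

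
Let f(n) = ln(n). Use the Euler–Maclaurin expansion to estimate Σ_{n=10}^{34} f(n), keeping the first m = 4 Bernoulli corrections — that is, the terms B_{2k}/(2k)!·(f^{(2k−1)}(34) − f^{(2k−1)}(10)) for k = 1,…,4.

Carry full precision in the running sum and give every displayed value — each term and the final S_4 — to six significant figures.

S_4 ≈ 75.7790

Integral: ∫_10^34 ln(x) dx = 72.8704.
Endpoint term: (f(10) + f(34))/2 = (2.30259 + 3.52636)/2 = 2.91447.
So far: 75.7849.
Correction k=1: B_{2}/2! · (f^{(1)}(34) − f^{(1)}(10)) = 1/12 · (0.0294118 − 0.100000) = -0.00588235.
Partial sum through k=1: 75.7790.
Correction k=2: B_{4}/4! · (f^{(3)}(34) − f^{(3)}(10)) = −1/720 · (5.08854e-05 − 0.00200000) = 2.70710e-06.
Partial sum through k=2: 75.7790.
Correction k=3: B_{6}/6! · (f^{(5)}(34) − f^{(5)}(10)) = 1/30240 · (5.28222e-07 − 0.000240000) = -7.91904e-09.
Partial sum through k=3: 75.7790.
Correction k=4: B_{8}/8! · (f^{(7)}(34) − f^{(7)}(10)) = −1/1209600 · (1.37082e-08 − 7.20000e-05) = 5.95125e-11.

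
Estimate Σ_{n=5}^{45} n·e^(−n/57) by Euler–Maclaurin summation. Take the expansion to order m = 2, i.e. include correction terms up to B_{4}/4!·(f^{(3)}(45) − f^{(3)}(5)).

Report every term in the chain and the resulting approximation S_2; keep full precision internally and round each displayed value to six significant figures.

Integral: ∫_5^45 x·e^(−x/57) dx = 597.165.
Endpoint term: (f(5) + f(45))/2 = (4.58009 + 20.4338)/2 = 12.5069.
Running total after boundary: 609.672.
Correction k=1: B_{2}/2! · (f^{(1)}(45) − f^{(1)}(5)) = 1/12 · (0.0955966 − 0.835666) = -0.0616724.
Running total after k=1: 609.610.
Correction k=2: B_{4}/4! · (f^{(3)}(45) − f^{(3)}(5)) = −1/720 · (0.000308946 − 0.000821084) = 7.11303e-07.

S_2 ≈ 609.610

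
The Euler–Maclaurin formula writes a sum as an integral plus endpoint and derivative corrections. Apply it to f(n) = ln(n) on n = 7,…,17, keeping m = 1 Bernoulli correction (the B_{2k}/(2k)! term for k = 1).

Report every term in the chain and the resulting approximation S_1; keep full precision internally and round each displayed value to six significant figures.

S_1 ≈ 26.9258

Integral: ∫_7^17 ln(x) dx = 24.5433.
½[f(7) + f(17)] = ½[1.94591 + 2.83321] = 2.38956.
Running total after boundary: 26.9328.
Correction k=1: B_{2}/2! · (f^{(1)}(17) − f^{(1)}(7)) = 1/12 · (0.0588235 − 0.142857) = -0.00700280.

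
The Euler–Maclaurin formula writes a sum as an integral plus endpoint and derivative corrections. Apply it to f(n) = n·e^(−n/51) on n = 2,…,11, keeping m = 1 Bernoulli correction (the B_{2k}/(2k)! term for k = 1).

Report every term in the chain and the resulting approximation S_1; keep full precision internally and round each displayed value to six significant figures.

∫_2^11 x·e^(−x/51) dx evaluates to 50.5171.
Boundary: ½(f(2) + f(11)) = ½(1.92309 + 8.86587) = 5.39448.
Running total after boundary: 55.9116.
k=1: B_{2}/(2)! × [f^{(1)}(11) − f^{(1)}(2)] = 1/12 × (0.632148 − 0.923836) = -0.0243073.

S_1 ≈ 55.8873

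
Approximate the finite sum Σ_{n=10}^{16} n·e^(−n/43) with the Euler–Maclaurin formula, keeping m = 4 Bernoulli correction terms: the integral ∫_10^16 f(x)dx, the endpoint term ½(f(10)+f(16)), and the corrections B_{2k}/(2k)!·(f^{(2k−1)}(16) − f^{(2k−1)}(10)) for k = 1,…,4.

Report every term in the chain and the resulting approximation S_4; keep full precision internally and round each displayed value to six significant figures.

The integral term ∫_10^16 x·e^(−x/43) dx = 57.3868.
Endpoint term: (f(10) + f(16))/2 = (7.92504 + 11.0286)/2 = 9.47684.
Running total after boundary: 66.8637.
Order-1 term: 1/12 · (0.432810 − 0.608200) = -0.0146159.
Partial sum through k=1: 66.8491.
Order-2 term: −1/720 · (0.000979659 − 0.00118616) = 2.86805e-07.
Partial sum through k=2: 66.8491.
Order-3 term: 1/30240 · (9.33067e-07 − 1.10513e-06) = -5.68987e-12.
Partial sum through k=3: 66.8491.
Order-4 term: −1/1209600 · (7.22716e-10 − 8.48428e-10) = 1.03929e-16.

S_4 ≈ 66.8491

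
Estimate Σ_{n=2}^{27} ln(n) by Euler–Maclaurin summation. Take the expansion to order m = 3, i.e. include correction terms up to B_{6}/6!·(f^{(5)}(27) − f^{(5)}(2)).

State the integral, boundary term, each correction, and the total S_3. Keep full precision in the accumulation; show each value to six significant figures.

Integral: ∫_2^27 ln(x) dx = 62.6013.
Endpoint term: (f(2) + f(27))/2 = (0.693147 + 3.29584)/2 = 1.99449.
Integral + boundary = 64.5958.
k=1: B_{2}/(2)! × [f^{(1)}(27) − f^{(1)}(2)] = 1/12 × (0.0370370 − 0.500000) = -0.0385802.
After k=1: 64.5572.
k=2: B_{4}/(4)! × [f^{(3)}(27) − f^{(3)}(2)] = −1/720 × (0.000101611 − 0.250000) = 0.000347081.
After k=2: 64.5576.
k=3: B_{6}/(6)! × [f^{(5)}(27) − f^{(5)}(2)] = 1/30240 × (1.67260e-06 − 0.750000) = -2.48015e-05.

S_3 ≈ 64.5575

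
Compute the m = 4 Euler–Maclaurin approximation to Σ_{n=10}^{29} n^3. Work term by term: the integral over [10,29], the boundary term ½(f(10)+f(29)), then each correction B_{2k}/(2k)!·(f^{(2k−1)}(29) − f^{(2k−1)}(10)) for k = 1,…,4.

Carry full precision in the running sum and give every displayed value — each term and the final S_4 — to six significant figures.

Integral: ∫_10^29 x^3 dx = 174320.
Endpoint term: (f(10) + f(29))/2 = (1000.00 + 24389.0)/2 = 12694.5.
Integral + boundary = 187015.
Order-1 term: 1/12 · (2523.00 − 300.000) = 185.250.
After k=1: 187200.
Order-2 term: −1/720 · (6.00000 − 6.00000) = 0.00000.
After k=2: 187200.
Order-3 term: 1/30240 · (0.00000 − 0.00000) = 0.00000.
After k=3: 187200.
Order-4 term: −1/1209600 · (0.00000 − 0.00000) = 0.00000.

S_4 ≈ 187200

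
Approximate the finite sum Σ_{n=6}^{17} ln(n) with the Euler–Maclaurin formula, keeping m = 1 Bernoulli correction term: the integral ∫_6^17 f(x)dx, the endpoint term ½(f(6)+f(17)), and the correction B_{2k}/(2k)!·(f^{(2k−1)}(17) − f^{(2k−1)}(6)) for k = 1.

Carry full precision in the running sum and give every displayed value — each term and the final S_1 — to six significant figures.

The integral term ∫_6^17 ln(x) dx = 26.4141.
Boundary: ½(f(6) + f(17)) = ½(1.79176 + 2.83321) = 2.31249.
So far: 28.7266.
Correction k=1: B_{2}/2! · (f^{(1)}(17) − f^{(1)}(6)) = 1/12 · (0.0588235 − 0.166667) = -0.00898693.

S_1 ≈ 28.7176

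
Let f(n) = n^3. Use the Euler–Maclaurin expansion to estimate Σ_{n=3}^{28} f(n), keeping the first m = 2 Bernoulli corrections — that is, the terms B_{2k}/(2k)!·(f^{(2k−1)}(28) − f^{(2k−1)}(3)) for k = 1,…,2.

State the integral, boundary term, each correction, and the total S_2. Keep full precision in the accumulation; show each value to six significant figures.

S_2 ≈ 164827

∫_3^28 x^3 dx evaluates to 153644.
½[f(3) + f(28)] = ½[27.0000 + 21952.0] = 10989.5.
Integral + boundary = 164633.
Correction k=1: B_{2}/2! · (f^{(1)}(28) − f^{(1)}(3)) = 1/12 · (2352.00 − 27.0000) = 193.750.
After k=1: 164827.
Correction k=2: B_{4}/4! · (f^{(3)}(28) − f^{(3)}(3)) = −1/720 · (6.00000 − 6.00000) = 0.00000.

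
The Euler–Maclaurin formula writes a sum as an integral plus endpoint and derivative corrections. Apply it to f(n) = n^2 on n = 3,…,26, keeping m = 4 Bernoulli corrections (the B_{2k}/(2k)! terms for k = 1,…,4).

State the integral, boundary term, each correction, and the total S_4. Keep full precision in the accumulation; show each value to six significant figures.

S_4 ≈ 6196.00

Integral: ∫_3^26 x^2 dx = 5849.67.
Endpoint term: (f(3) + f(26))/2 = (9.00000 + 676.000)/2 = 342.500.
Running total after boundary: 6192.17.
k=1: B_{2}/(2)! × [f^{(1)}(26) − f^{(1)}(3)] = 1/12 × (52.0000 − 6.00000) = 3.83333.
Running total after k=1: 6196.00.
k=2: B_{4}/(4)! × [f^{(3)}(26) − f^{(3)}(3)] = −1/720 × (0.00000 − 0.00000) = 0.00000.
Running total after k=2: 6196.00.
k=3: B_{6}/(6)! × [f^{(5)}(26) − f^{(5)}(3)] = 1/30240 × (0.00000 − 0.00000) = 0.00000.
Running total after k=3: 6196.00.
k=4: B_{8}/(8)! × [f^{(7)}(26) − f^{(7)}(3)] = −1/1209600 × (0.00000 − 0.00000) = 0.00000.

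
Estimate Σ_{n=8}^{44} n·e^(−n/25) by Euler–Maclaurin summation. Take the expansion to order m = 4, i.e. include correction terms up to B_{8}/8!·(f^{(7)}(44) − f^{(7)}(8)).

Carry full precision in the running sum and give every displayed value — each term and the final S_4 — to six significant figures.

S_4 ≈ 308.933

The integral term ∫_8^44 x·e^(−x/25) dx = 302.296.
Endpoint term: (f(8) + f(44))/2 = (5.80919 + 7.56997)/2 = 6.68958.
Running total after boundary: 308.985.
Correction k=1: B_{2}/2! · (f^{(1)}(44) − f^{(1)}(8)) = 1/12 · (-0.130754 − 0.493781) = -0.0520446.
Running total after k=1: 308.933.
Correction k=2: B_{4}/4! · (f^{(3)}(44) − f^{(3)}(8)) = −1/720 · (0.000341337 − 0.00311373) = 3.85054e-06.
Running total after k=2: 308.933.
Correction k=3: B_{6}/6! · (f^{(5)}(44) − f^{(5)}(8)) = 1/30240 · (1.42701e-06 − 8.69985e-06) = -2.40504e-10.
Running total after k=3: 308.933.
Correction k=4: B_{8}/8! · (f^{(7)}(44) − f^{(7)}(8)) = −1/1209600 · (3.69261e-09 − 1.98684e-08) = 1.33728e-14.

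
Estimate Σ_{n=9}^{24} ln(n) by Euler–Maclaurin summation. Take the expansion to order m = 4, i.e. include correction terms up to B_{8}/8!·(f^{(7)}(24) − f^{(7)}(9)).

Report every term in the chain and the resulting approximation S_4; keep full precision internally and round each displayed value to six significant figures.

S_4 ≈ 44.1801

The integral term ∫_9^24 ln(x) dx = 41.4983.
Boundary: ½(f(9) + f(24)) = ½(2.19722 + 3.17805) = 2.68764.
Integral + boundary = 44.1859.
Order-1 term: 1/12 · (0.0416667 − 0.111111) = -0.00578704.
After k=1: 44.1801.
Order-2 term: −1/720 · (0.000144676 − 0.00274348) = 3.60946e-06.
After k=2: 44.1801.
Order-3 term: 1/30240 · (3.01408e-06 − 0.000406442) = -1.33409e-08.
After k=3: 44.1801.
Order-4 term: −1/1209600 · (1.56983e-07 − 0.000150534) = 1.24320e-10.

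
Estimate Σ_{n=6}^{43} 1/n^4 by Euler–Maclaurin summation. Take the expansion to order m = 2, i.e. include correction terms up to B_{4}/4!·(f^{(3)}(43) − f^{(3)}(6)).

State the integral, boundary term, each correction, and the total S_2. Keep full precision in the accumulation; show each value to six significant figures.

Integral: ∫_6^43 1/x^4 dx = 0.00153902.
½[f(6) + f(43)] = ½[0.000771605 + 2.92500e-07] = 0.000385949.
So far: 0.00192497.
Correction k=1: B_{2}/2! · (f^{(1)}(43) − f^{(1)}(6)) = 1/12 · (-2.72093e-08 − (-0.000514403)) = 4.28647e-05.
Running total after k=1: 0.00196783.
Correction k=2: B_{4}/4! · (f^{(3)}(43) − f^{(3)}(6)) = −1/720 · (-4.41471e-10 − (-0.000428669)) = -5.95374e-07.

S_2 ≈ 0.00196724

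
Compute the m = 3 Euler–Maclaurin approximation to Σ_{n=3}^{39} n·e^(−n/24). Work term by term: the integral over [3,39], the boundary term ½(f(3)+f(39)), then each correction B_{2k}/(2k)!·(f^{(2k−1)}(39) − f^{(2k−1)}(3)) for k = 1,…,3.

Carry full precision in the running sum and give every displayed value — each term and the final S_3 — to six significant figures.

∫_3^39 x·e^(−x/24) dx evaluates to 274.128.
Endpoint term: (f(3) + f(39))/2 = (2.64749 + 7.67956)/2 = 5.16352.
So far: 279.291.
Correction k=1: B_{2}/2! · (f^{(1)}(39) − f^{(1)}(3)) = 1/12 · (-0.123070 − 0.772185) = -0.0746045.
After k=1: 279.216.
Correction k=2: B_{4}/4! · (f^{(3)}(39) − f^{(3)}(3)) = −1/720 · (0.000470058 − 0.00440482) = 5.46495e-06.
After k=2: 279.216.
Correction k=3: B_{6}/6! · (f^{(5)}(39) − f^{(5)}(3)) = 1/30240 · (2.00309e-06 − 1.29671e-05) = -3.62566e-10.

S_3 ≈ 279.216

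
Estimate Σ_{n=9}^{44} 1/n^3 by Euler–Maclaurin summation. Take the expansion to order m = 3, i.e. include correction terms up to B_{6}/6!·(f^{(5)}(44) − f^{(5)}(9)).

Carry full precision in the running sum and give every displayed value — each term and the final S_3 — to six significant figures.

∫_9^44 1/x^3 dx evaluates to 0.00591458.
½[f(9) + f(44)] = ½[0.00137174 + 1.17393e-05] = 0.000691741.
So far: 0.00660632.
Order-1 term: 1/12 · (-8.00406e-07 − (-0.000457247)) = 3.80372e-05.
Running total after k=1: 0.00664435.
Order-2 term: −1/720 · (-8.26866e-09 − (-0.000112901)) = -1.56795e-07.
Running total after k=2: 0.00664420.
Order-3 term: 1/30240 · (-1.79382e-10 − (-5.85410e-05)) = 1.93588e-09.

S_3 ≈ 0.00664420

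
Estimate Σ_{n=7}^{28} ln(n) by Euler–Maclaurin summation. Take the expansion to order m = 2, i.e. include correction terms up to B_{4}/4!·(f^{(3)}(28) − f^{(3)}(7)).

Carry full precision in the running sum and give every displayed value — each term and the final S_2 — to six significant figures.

S_2 ≈ 61.3105

∫_7^28 ln(x) dx evaluates to 58.6804.
Endpoint term: (f(7) + f(28))/2 = (1.94591 + 3.33220)/2 = 2.63906.
Integral + boundary = 61.3194.
Correction k=1: B_{2}/2! · (f^{(1)}(28) − f^{(1)}(7)) = 1/12 · (0.0357143 − 0.142857) = -0.00892857.
Partial sum through k=1: 61.3105.
Correction k=2: B_{4}/4! · (f^{(3)}(28) − f^{(3)}(7)) = −1/720 · (9.11079e-05 − 0.00583090) = 7.97194e-06.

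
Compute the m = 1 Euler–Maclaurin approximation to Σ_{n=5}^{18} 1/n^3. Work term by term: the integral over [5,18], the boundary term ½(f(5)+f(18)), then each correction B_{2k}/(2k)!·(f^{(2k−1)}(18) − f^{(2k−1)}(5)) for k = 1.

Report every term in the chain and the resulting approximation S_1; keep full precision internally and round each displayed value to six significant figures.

S_1 ≈ 0.0229401

∫_5^18 1/x^3 dx evaluates to 0.0184568.
Boundary: ½(f(5) + f(18)) = ½(0.00800000 + 0.000171468) = 0.00408573.
Integral + boundary = 0.0225425.
k=1: B_{2}/(2)! × [f^{(1)}(18) − f^{(1)}(5)] = 1/12 × (-2.85780e-05 − (-0.00480000)) = 0.000397619.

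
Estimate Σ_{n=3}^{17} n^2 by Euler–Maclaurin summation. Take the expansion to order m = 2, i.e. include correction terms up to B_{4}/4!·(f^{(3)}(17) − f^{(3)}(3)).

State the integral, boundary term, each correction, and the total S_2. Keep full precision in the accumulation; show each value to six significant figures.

Integral: ∫_3^17 x^2 dx = 1628.67.
Boundary: ½(f(3) + f(17)) = ½(9.00000 + 289.000) = 149.000.
So far: 1777.67.
k=1: B_{2}/(2)! × [f^{(1)}(17) − f^{(1)}(3)] = 1/12 × (34.0000 − 6.00000) = 2.33333.
Partial sum through k=1: 1780.00.
k=2: B_{4}/(4)! × [f^{(3)}(17) − f^{(3)}(3)] = −1/720 × (0.00000 − 0.00000) = 0.00000.

S_2 ≈ 1780.00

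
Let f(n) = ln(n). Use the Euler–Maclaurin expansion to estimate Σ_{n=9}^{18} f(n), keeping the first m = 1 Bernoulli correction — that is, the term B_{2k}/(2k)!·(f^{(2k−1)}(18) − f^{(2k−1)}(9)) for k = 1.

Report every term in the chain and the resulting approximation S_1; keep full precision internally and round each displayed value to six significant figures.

Integral: ∫_9^18 ln(x) dx = 23.2517.
Endpoint term: (f(9) + f(18))/2 = (2.19722 + 2.89037)/2 = 2.54380.
Integral + boundary = 25.7955.
Order-1 term: 1/12 · (0.0555556 − 0.111111) = -0.00462963.

S_1 ≈ 25.7908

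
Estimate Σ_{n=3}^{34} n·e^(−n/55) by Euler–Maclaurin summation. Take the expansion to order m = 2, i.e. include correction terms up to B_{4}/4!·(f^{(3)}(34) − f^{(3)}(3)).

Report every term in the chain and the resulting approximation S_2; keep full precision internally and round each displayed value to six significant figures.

S_2 ≈ 393.155

∫_3^34 x·e^(−x/55) dx evaluates to 382.630.
½[f(3) + f(34)] = ½[2.84075 + 18.3234] = 10.5821.
So far: 393.212.
Order-1 term: 1/12 · (0.205771 − 0.895266) = -0.0574579.
After k=1: 393.155.
Order-2 term: −1/720 · (0.000424336 − 0.000922015) = 6.91221e-07.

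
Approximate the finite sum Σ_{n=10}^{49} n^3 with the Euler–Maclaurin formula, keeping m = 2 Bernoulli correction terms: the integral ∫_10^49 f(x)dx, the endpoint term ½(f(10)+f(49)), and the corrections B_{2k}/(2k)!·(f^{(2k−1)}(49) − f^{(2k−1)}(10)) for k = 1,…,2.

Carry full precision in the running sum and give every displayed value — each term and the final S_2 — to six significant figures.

S_2 ≈ 1.49860e+06

The integral term ∫_10^49 x^3 dx = 1.43870e+06.
Boundary: ½(f(10) + f(49)) = ½(1000.00 + 117649) = 59324.5.
Running total after boundary: 1.49802e+06.
Order-1 term: 1/12 · (7203.00 − 300.000) = 575.250.
After k=1: 1.49860e+06.
Order-2 term: −1/720 · (6.00000 − 6.00000) = 0.00000.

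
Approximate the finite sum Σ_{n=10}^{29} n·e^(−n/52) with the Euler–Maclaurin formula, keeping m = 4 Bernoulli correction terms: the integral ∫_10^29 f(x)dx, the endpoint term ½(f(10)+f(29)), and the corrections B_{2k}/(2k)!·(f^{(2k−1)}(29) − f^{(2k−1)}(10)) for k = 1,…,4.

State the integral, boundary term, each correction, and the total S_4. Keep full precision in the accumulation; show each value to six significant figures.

Integral: ∫_10^29 x·e^(−x/52) dx = 248.480.
Boundary: ½(f(10) + f(29)) = ½(8.25053 + 16.6033) = 12.4269.
Integral + boundary = 260.907.
k=1: B_{2}/(2)! × [f^{(1)}(29) − f^{(1)}(10)] = 1/12 × (0.253234 − 0.666389) = -0.0344296.
Partial sum through k=1: 260.872.
k=2: B_{4}/(4)! × [f^{(3)}(29) − f^{(3)}(10)] = −1/720 × (0.000517120 − 0.000856692) = 4.71628e-07.
Partial sum through k=2: 260.872.
k=3: B_{6}/(6)! × [f^{(5)}(29) − f^{(5)}(10)] = 1/30240 × (3.47850e-07 − 5.42507e-07) = -6.43705e-12.
Partial sum through k=3: 260.872.
k=4: B_{8}/(8)! × [f^{(7)}(29) − f^{(7)}(10)] = −1/1209600 × (1.86560e-10 − 2.84094e-10) = 8.06330e-17.

S_4 ≈ 260.872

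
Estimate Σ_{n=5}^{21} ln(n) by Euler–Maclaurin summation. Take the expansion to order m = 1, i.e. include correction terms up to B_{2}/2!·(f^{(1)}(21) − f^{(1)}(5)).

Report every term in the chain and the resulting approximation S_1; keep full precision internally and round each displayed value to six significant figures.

S_1 ≈ 42.2021

Integral: ∫_5^21 ln(x) dx = 39.8878.
½[f(5) + f(21)] = ½[1.60944 + 3.04452] = 2.32698.
Running total after boundary: 42.2148.
k=1: B_{2}/(2)! × [f^{(1)}(21) − f^{(1)}(5)] = 1/12 × (0.0476190 − 0.200000) = -0.0126984.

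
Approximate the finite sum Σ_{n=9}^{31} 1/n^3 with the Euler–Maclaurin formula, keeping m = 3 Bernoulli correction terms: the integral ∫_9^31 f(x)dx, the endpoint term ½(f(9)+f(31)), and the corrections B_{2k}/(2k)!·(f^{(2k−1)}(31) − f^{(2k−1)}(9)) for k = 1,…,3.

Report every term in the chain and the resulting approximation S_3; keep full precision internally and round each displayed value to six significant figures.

S_3 ≈ 0.00639288

∫_9^31 1/x^3 dx evaluates to 0.00565255.
Boundary: ½(f(9) + f(31)) = ½(0.00137174 + 3.35672e-05) = 0.000702655.
So far: 0.00635520.
Correction k=1: B_{2}/2! · (f^{(1)}(31) − f^{(1)}(9)) = 1/12 · (-3.24844e-06 − (-0.000457247)) = 3.78332e-05.
After k=1: 0.00639304.
Correction k=2: B_{4}/4! · (f^{(3)}(31) − f^{(3)}(9)) = −1/720 · (-6.76054e-08 − (-0.000112901)) = -1.56712e-07.
After k=2: 0.00639288.
Correction k=3: B_{6}/6! · (f^{(5)}(31) − f^{(5)}(9)) = 1/30240 · (-2.95466e-09 − (-5.85410e-05)) = 1.93578e-09.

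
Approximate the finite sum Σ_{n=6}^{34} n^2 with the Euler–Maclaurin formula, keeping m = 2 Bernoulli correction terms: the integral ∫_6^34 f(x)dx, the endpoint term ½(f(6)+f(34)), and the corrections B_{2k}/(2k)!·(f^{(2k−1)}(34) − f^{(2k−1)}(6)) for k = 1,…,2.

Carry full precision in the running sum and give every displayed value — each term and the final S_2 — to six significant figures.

The integral term ∫_6^34 x^2 dx = 13029.3.
½[f(6) + f(34)] = ½[36.0000 + 1156.00] = 596.000.
Integral + boundary = 13625.3.
k=1: B_{2}/(2)! × [f^{(1)}(34) − f^{(1)}(6)] = 1/12 × (68.0000 − 12.0000) = 4.66667.
After k=1: 13630.0.
k=2: B_{4}/(4)! × [f^{(3)}(34) − f^{(3)}(6)] = −1/720 × (0.00000 − 0.00000) = 0.00000.

S_2 ≈ 13630.0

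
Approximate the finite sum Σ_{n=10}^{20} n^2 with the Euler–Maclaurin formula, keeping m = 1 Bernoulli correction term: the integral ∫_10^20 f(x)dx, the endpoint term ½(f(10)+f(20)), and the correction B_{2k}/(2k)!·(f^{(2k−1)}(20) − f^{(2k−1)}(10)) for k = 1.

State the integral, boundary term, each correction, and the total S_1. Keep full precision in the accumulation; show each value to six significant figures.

S_1 ≈ 2585.00

The integral term ∫_10^20 x^2 dx = 2333.33.
Boundary: ½(f(10) + f(20)) = ½(100.000 + 400.000) = 250.000.
Integral + boundary = 2583.33.
Correction k=1: B_{2}/2! · (f^{(1)}(20) − f^{(1)}(10)) = 1/12 · (40.0000 − 20.0000) = 1.66667.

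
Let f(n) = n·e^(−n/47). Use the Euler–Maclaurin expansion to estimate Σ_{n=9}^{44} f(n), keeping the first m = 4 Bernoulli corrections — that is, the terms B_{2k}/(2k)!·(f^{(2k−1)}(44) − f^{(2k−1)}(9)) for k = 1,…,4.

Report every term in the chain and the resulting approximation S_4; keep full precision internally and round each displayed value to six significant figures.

∫_9^44 x·e^(−x/47) dx evaluates to 496.191.
Boundary: ½(f(9) + f(44)) = ½(7.43156 + 17.2536) = 12.3426.
Running total after boundary: 508.534.
k=1: B_{2}/(2)! × [f^{(1)}(44) − f^{(1)}(9)] = 1/12 × (0.0250294 − 0.667610) = -0.0535484.
Running total after k=1: 508.480.
k=2: B_{4}/(4)! × [f^{(3)}(44) − f^{(3)}(9)] = −1/720 × (0.000366357 − 0.00104983) = 9.49263e-07.
Running total after k=2: 508.480.
k=3: B_{6}/(6)! × [f^{(5)}(44) − f^{(5)}(9)] = 1/30240 × (3.26566e-07 − 8.13685e-07) = -1.61084e-11.
Running total after k=3: 508.480.
k=4: B_{8}/(8)! × [f^{(7)}(44) − f^{(7)}(9)] = −1/1209600 × (2.20590e-10 − 5.21558e-10) = 2.48816e-16.

S_4 ≈ 508.480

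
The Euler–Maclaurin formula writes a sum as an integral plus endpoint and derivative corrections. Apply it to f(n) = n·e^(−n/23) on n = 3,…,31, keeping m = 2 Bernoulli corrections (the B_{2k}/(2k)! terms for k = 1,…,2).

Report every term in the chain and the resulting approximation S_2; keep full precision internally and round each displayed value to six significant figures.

S_2 ≈ 207.468

The integral term ∫_3^31 x·e^(−x/23) dx = 202.196.
Endpoint term: (f(3) + f(31))/2 = (2.63314 + 8.05394)/2 = 5.34354.
Running total after boundary: 207.539.
k=1: B_{2}/(2)! × [f^{(1)}(31) − f^{(1)}(3)] = 1/12 × (-0.0903668 − 0.763229) = -0.0711330.
After k=1: 207.468.
k=2: B_{4}/(4)! × [f^{(3)}(31) − f^{(3)}(3)] = −1/720 × (0.000811422 − 0.00476117) = 5.48576e-06.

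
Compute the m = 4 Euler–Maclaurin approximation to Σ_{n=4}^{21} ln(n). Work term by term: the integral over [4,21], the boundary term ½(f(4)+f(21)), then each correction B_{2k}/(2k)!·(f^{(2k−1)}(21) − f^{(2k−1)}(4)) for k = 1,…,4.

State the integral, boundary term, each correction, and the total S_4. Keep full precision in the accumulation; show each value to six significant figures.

S_4 ≈ 43.5884

Integral: ∫_4^21 ln(x) dx = 41.3898.
Boundary: ½(f(4) + f(21)) = ½(1.38629 + 3.04452) = 2.21541.
Running total after boundary: 43.6052.
Correction k=1: B_{2}/2! · (f^{(1)}(21) − f^{(1)}(4)) = 1/12 · (0.0476190 − 0.250000) = -0.0168651.
Running total after k=1: 43.5883.
Correction k=2: B_{4}/4! · (f^{(3)}(21) − f^{(3)}(4)) = −1/720 · (0.000215959 − 0.0312500) = 4.31028e-05.
Running total after k=2: 43.5884.
Correction k=3: B_{6}/6! · (f^{(5)}(21) − f^{(5)}(4)) = 1/30240 · (5.87645e-06 − 0.0234375) = -7.74855e-07.
Running total after k=3: 43.5884.
Correction k=4: B_{8}/8! · (f^{(7)}(21) − f^{(7)}(4)) = −1/1209600 · (3.99758e-07 − 0.0439453) = 3.63301e-08.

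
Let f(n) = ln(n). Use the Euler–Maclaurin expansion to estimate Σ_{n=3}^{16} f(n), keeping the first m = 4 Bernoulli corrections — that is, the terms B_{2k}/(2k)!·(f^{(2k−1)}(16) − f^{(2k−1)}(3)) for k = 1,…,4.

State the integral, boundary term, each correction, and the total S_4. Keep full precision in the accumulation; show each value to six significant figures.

Integral: ∫_3^16 ln(x) dx = 28.0656.
Endpoint term: (f(3) + f(16))/2 = (1.09861 + 2.77259)/2 = 1.93560.
So far: 30.0012.
Correction k=1: B_{2}/2! · (f^{(1)}(16) − f^{(1)}(3)) = 1/12 · (0.0625000 − 0.333333) = -0.0225694.
Partial sum through k=1: 29.9786.
Correction k=2: B_{4}/4! · (f^{(3)}(16) − f^{(3)}(3)) = −1/720 · (0.000488281 − 0.0740741) = 0.000102202.
Partial sum through k=2: 29.9787.
Correction k=3: B_{6}/6! · (f^{(5)}(16) − f^{(5)}(3)) = 1/30240 · (2.28882e-05 − 0.0987654) = -3.26530e-06.
Partial sum through k=3: 29.9787.
Correction k=4: B_{8}/8! · (f^{(7)}(16) − f^{(7)}(3)) = −1/1209600 · (2.68221e-06 − 0.329218) = 2.72169e-07.

S_4 ≈ 29.9787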